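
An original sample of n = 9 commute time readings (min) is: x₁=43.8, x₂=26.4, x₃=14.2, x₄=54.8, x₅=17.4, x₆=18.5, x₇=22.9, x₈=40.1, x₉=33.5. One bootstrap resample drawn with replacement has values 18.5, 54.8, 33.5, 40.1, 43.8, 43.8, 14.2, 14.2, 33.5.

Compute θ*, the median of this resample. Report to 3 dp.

θ* = 33.500

Sorted: 14.2, 14.2, 18.5, 33.5, 33.5, 40.1, 43.8, 43.8, 54.8
Median = middle value = 33.500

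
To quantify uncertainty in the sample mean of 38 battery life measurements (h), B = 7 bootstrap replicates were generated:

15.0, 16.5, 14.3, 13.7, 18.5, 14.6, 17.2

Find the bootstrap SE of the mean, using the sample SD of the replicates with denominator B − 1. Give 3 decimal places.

Bootstrap SE is the standard deviation of the 7 replicate means.
Mean of replicates: (15.0 + 16.5 + 14.3 + 13.7 + 18.5 + 14.6 + 17.2) / 7 = 109.8000 / 7 = 15.6857
Sum of squared deviations: (−0.6857)² + (+0.8143)² + (−1.3857)² + (−1.9857)² + (+2.8143)² + (−1.0857)² + (+1.5143)² = 18.3886
Variance = 18.3886 / 6 = 3.0648
SE* = √3.0648

SE* = 1.751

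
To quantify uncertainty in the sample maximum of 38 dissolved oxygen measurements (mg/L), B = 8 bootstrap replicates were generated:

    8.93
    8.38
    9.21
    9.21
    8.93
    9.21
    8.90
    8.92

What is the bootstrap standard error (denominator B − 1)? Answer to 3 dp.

Bootstrap SE is the standard deviation of the 8 replicate maximums.
Mean of replicates: (8.93 + 8.38 + 9.21 + 9.21 + 8.93 + 9.21 + 8.90 + 8.92) / 8 = 71.6900 / 8 = 8.9612
Sum of squared deviations: (−0.0312)² + (−0.5812)² + (+0.2488)² + (+0.2488)² + (−0.0312)² + (+0.2488)² + (−0.0612)² + (−0.0412)² = 0.5309
Variance = 0.5309 / 7 = 0.0758
SE* = √0.0758

SE* = 0.275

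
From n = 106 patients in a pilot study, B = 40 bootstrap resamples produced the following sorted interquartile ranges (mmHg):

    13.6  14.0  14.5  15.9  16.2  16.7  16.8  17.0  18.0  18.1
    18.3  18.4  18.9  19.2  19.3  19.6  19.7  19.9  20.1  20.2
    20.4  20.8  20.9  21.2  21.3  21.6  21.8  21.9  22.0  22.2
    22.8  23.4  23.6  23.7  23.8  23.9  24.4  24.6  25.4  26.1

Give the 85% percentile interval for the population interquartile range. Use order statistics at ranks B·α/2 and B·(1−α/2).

(14.5, 24.4)

α = 0.15; lower rank = 40 × 0.075 = 3; upper rank = 40 × 0.925 = 37.
The 3rd smallest replicate is 14.5; the 37th is 24.4.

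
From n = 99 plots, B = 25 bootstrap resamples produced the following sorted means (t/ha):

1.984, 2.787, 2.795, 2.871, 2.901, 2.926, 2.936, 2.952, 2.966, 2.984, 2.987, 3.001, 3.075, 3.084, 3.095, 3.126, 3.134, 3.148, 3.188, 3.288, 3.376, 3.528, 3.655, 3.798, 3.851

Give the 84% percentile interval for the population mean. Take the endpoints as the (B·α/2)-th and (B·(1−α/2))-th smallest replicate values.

α = 0.16; lower rank = 25 × 0.080 = 2; upper rank = 25 × 0.920 = 23.
The 2nd smallest replicate is 2.787; the 23rd is 3.655.

(2.787, 3.655)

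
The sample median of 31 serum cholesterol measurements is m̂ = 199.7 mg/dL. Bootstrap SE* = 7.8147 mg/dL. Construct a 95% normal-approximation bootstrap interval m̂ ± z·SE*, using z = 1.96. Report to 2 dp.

(184.38, 215.02)

Margin = 1.96 × 7.8147 = 15.317
Interval: 199.7 ± 15.317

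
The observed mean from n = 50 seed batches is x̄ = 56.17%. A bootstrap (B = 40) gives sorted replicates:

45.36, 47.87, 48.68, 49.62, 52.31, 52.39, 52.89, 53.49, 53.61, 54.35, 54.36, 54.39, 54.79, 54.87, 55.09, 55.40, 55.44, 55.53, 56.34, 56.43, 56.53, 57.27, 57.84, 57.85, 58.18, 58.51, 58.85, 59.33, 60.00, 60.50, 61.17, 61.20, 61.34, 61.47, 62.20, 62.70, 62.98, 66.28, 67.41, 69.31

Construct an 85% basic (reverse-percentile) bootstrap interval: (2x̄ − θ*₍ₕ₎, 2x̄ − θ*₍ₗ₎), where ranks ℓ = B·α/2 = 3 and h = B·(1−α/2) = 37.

(49.36, 63.66)

Percentile endpoints at ranks 3 and 37: θ*₍3₎ = 48.68, θ*₍37₎ = 62.98.
Basic interval reflects these around x̄:
  lower = 2 × 56.17 − 62.98 = 49.36
  upper = 2 × 56.17 − 48.68 = 63.66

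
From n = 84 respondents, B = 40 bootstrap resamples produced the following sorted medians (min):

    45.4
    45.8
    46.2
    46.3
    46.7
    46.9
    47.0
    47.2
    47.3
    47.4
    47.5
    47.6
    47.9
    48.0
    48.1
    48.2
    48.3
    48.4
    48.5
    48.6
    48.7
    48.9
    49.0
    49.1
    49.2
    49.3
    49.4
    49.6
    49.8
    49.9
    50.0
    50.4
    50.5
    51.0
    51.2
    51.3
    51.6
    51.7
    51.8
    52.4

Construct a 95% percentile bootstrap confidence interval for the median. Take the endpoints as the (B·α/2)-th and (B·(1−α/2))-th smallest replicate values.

α = 0.05; lower rank = 40 × 0.025 = 1; upper rank = 40 × 0.975 = 39.
The 1st smallest replicate is 45.4; the 39th is 51.8.

(45.4, 51.8)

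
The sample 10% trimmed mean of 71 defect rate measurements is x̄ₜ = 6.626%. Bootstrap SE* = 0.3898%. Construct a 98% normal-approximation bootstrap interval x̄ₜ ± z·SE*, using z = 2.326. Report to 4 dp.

Margin = 2.326 × 0.3898 = 0.90667
Interval: 6.626 ± 0.90667

(5.7193, 7.5327)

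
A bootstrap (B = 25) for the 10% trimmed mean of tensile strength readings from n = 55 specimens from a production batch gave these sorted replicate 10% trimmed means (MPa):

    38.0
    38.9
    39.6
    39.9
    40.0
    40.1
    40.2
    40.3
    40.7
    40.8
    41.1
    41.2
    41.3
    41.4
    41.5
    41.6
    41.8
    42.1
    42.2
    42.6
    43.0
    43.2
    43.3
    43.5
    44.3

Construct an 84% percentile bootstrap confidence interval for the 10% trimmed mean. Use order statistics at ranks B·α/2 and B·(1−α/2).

α = 0.16; lower rank = 25 × 0.080 = 2; upper rank = 25 × 0.920 = 23.
The 2nd smallest replicate is 38.9; the 23rd is 43.3.

(38.9, 43.3)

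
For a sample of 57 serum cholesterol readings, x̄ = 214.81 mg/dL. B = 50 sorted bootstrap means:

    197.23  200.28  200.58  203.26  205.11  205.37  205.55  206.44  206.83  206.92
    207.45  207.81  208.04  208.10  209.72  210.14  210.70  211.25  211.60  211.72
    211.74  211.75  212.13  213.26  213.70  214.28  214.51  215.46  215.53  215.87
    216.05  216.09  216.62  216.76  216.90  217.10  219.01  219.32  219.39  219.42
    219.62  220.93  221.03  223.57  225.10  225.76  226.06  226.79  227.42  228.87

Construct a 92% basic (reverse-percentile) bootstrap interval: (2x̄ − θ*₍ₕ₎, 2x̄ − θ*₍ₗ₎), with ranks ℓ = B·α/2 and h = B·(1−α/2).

Percentile endpoints at ranks 2 and 48: θ*₍2₎ = 200.28, θ*₍48₎ = 226.79.
Basic interval reflects these around x̄:
  lower = 2 × 214.81 − 226.79 = 202.83
  upper = 2 × 214.81 − 200.28 = 229.34

(202.83, 229.34)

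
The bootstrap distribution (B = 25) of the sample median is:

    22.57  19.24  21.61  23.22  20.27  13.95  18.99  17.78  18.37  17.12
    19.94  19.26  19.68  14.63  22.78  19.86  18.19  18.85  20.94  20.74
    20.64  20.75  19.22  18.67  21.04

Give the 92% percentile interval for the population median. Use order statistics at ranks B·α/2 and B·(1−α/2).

(13.95, 22.78)

Sorted replicates: 13.95, 14.63, 17.12, 17.78, 18.19, 18.37, 18.67, 18.85, 18.99, 19.22, 19.24, 19.26, 19.68, 19.86, 19.94, 20.27, 20.64, 20.74, 20.75, 20.94, 21.04, 21.61, 22.57, 22.78, 23.22
α = 0.08; lower rank = 25 × 0.040 = 1; upper rank = 25 × 0.960 = 24.
The 1st smallest replicate is 13.95; the 24th is 22.78.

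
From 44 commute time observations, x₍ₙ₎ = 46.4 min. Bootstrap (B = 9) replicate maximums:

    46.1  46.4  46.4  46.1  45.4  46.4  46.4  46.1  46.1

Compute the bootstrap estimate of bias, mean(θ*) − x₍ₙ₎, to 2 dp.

bias = −0.24

mean(θ*) = (46.1 + 46.4 + 46.4 + 46.1 + 45.4 + 46.4 + 46.4 + 46.1 + 46.1) / 9 = 46.156
bias = 46.156 − 46.4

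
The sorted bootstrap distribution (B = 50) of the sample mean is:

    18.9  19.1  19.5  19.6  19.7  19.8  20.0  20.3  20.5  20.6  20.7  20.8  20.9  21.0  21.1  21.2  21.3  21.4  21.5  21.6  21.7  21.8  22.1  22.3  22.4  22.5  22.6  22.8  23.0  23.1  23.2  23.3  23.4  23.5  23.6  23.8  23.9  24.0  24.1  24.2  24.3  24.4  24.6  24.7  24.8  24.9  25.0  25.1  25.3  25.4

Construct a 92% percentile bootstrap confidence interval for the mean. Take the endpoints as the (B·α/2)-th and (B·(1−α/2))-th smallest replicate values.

α = 0.08; lower rank = 50 × 0.040 = 2; upper rank = 50 × 0.960 = 48.
The 2nd smallest replicate is 19.1; the 48th is 25.1.

(19.1, 25.1)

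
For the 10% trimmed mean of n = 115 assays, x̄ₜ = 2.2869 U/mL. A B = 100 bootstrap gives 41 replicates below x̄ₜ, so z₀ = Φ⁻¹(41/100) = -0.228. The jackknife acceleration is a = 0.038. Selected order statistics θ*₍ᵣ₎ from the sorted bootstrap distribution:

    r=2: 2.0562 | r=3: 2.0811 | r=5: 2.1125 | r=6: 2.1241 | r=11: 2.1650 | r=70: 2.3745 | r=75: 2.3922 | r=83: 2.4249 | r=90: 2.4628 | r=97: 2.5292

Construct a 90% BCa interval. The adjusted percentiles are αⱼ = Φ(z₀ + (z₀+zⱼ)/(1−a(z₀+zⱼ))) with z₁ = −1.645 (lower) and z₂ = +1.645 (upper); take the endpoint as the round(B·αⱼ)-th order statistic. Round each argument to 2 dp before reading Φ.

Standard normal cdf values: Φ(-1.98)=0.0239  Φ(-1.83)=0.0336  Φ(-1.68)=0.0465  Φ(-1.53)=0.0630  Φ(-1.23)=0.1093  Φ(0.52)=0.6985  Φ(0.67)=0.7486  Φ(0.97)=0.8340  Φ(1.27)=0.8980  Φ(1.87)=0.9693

(2.0562, 2.4628)

Lower: z₀ + z₁ = -0.228 + (-1.645) = -1.873; 1 − a(z₀+z₁) = 1 − (0.038)(-1.873) = 1.0712; argument = -0.228 + (-1.873)/1.0712 = -1.9765 → -1.98.
α₁ = Φ(-1.98) = 0.0239; rank = round(100 × 0.0239) = 2; θ*₍2₎ = 2.0562.
Upper: z₀ + z₂ = 1.417; 1 − a(z₀+z₂) = 0.9462; argument = 1.2696 → 1.27; α₂ = 0.8980; rank = 90; θ*₍90₎ = 2.4628.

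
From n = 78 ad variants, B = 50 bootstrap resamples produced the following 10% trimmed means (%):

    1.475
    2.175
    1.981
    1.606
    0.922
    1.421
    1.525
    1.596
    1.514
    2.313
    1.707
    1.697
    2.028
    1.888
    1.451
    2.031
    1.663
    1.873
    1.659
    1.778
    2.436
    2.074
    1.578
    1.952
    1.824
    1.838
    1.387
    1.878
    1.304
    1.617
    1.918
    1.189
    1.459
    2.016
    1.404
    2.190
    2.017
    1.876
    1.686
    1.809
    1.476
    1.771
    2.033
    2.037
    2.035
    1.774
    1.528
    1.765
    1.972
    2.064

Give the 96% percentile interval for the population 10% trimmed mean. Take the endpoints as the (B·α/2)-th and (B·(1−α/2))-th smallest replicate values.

Sorted replicates: 0.922, 1.189, 1.304, 1.387, 1.404, 1.421, 1.451, 1.459, 1.475, 1.476, 1.514, 1.525, 1.528, 1.578, 1.596, 1.606, 1.617, 1.659, 1.663, 1.686, 1.697, 1.707, 1.765, 1.771, 1.774, 1.778, 1.809, 1.824, 1.838, 1.873, 1.876, 1.878, 1.888, 1.918, 1.952, 1.972, 1.981, 2.016, 2.017, 2.028, 2.031, 2.033, 2.035, 2.037, 2.064, 2.074, 2.175, 2.190, 2.313, 2.436
α = 0.04; lower rank = 50 × 0.020 = 1; upper rank = 50 × 0.980 = 49.
The 1st smallest replicate is 0.922; the 49th is 2.313.

(0.922, 2.313)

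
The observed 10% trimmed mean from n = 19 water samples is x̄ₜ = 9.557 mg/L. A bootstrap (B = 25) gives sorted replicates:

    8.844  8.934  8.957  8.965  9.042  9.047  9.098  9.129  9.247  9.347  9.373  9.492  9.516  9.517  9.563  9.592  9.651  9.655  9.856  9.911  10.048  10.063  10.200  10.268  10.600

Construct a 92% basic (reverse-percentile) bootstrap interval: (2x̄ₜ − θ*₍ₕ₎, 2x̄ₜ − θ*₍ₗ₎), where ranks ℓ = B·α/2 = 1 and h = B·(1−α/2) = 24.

(8.846, 10.270)

Percentile endpoints at ranks 1 and 24: θ*₍1₎ = 8.844, θ*₍24₎ = 10.268.
Basic interval reflects these around x̄ₜ:
  lower = 2 × 9.557 − 10.268 = 8.846
  upper = 2 × 9.557 − 8.844 = 10.270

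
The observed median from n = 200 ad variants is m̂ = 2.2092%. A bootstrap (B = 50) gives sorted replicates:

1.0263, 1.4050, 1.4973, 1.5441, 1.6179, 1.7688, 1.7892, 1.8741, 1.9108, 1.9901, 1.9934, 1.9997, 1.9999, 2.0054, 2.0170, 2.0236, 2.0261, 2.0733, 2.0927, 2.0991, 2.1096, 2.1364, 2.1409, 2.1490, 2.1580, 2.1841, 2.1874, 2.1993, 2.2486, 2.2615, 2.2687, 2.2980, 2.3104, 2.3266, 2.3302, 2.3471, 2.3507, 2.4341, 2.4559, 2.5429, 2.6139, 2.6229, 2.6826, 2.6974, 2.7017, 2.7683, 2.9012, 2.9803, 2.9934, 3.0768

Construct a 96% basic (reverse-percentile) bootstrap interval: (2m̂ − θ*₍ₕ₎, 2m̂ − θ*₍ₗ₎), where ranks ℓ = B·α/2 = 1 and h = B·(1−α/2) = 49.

Percentile endpoints at ranks 1 and 49: θ*₍1₎ = 1.0263, θ*₍49₎ = 2.9934.
Basic interval reflects these around m̂:
  lower = 2 × 2.2092 − 2.9934 = 1.4250
  upper = 2 × 2.2092 − 1.0263 = 3.3921

(1.4250, 3.3921)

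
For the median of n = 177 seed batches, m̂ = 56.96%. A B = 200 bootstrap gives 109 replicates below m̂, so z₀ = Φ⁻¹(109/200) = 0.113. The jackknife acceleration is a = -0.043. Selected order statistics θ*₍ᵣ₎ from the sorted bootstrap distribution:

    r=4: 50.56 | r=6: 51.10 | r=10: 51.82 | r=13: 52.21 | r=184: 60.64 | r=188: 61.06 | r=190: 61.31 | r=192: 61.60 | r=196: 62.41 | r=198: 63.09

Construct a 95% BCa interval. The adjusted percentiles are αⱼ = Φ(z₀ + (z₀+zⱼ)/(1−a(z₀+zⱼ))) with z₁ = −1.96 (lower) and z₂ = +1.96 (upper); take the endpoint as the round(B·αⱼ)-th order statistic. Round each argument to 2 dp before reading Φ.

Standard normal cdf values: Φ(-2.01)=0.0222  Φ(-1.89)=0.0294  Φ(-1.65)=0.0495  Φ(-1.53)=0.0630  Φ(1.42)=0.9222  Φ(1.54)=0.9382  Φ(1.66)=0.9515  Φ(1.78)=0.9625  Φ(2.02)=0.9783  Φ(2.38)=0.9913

(51.10, 62.41)

Lower: z₀ + z₁ = 0.113 + (-1.960) = -1.847; 1 − a(z₀+z₁) = 1 − (-0.043)(-1.847) = 0.9206; argument = 0.113 + (-1.847)/0.9206 = -1.8933 → -1.89.
α₁ = Φ(-1.89) = 0.0294; rank = round(200 × 0.0294) = 6; θ*₍6₎ = 51.10.
Upper: z₀ + z₂ = 2.073; 1 − a(z₀+z₂) = 1.0891; argument = 2.0163 → 2.02; α₂ = 0.9783; rank = 196; θ*₍196₎ = 62.41.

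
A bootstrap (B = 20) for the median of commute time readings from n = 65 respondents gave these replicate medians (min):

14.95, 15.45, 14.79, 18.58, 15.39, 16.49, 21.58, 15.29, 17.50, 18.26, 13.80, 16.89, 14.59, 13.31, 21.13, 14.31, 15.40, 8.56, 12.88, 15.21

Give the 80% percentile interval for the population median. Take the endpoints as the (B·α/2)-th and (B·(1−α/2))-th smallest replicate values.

Sorted replicates: 8.56, 12.88, 13.31, 13.80, 14.31, 14.59, 14.79, 14.95, 15.21, 15.29, 15.39, 15.40, 15.45, 16.49, 16.89, 17.50, 18.26, 18.58, 21.13, 21.58
α = 0.20; lower rank = 20 × 0.100 = 2; upper rank = 20 × 0.900 = 18.
The 2nd smallest replicate is 12.88; the 18th is 18.58.

(12.88, 18.58)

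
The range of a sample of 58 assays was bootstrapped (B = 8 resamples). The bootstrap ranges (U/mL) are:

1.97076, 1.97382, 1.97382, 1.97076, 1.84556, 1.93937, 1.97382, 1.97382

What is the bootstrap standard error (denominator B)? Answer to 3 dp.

Bootstrap SE is the standard deviation of the 8 replicate ranges.
Mean of replicates: (1.97076 + 1.97382 + 1.97382 + 1.97076 + 1.84556 + 1.93937 + 1.97382 + 1.97382) / 8 = 15.621730 / 8 = 1.952716
Sum of squared deviations: (+0.018044)² + (+0.021104)² + (+0.021104)² + (+0.018044)² + (−0.107156)² + (−0.013346)² + (+0.021104)² + (+0.021104)² = 0.014093
Variance = 0.014093 / 8 = 0.001762
SE* = √0.001762

SE* = 0.042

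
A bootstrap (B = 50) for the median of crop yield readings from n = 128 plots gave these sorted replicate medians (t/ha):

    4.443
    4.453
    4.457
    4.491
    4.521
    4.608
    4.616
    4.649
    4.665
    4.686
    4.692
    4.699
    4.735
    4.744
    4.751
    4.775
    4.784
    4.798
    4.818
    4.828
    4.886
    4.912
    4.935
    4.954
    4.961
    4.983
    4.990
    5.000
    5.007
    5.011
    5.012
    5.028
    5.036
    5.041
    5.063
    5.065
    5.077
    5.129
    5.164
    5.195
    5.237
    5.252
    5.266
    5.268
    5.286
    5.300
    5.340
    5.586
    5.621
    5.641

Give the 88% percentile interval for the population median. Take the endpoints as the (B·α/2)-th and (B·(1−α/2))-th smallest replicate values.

(4.457, 5.340)

α = 0.12; lower rank = 50 × 0.060 = 3; upper rank = 50 × 0.940 = 47.
The 3rd smallest replicate is 4.457; the 47th is 5.340.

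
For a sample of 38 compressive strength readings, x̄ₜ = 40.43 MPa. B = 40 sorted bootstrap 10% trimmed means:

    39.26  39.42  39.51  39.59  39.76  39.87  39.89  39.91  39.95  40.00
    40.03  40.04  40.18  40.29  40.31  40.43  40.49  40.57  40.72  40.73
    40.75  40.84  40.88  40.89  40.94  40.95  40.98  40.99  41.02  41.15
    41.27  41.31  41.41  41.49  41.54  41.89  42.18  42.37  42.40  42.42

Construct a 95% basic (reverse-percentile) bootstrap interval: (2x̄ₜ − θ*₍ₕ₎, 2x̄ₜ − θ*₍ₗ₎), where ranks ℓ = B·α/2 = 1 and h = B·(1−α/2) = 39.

(38.46, 41.60)

Percentile endpoints at ranks 1 and 39: θ*₍1₎ = 39.26, θ*₍39₎ = 42.40.
Basic interval reflects these around x̄ₜ:
  lower = 2 × 40.43 − 42.40 = 38.46
  upper = 2 × 40.43 − 39.26 = 41.60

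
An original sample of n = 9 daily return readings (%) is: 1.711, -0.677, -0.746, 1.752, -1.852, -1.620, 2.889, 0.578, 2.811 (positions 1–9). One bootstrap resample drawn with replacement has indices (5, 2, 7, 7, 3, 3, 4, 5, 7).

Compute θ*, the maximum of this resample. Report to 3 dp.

θ* = 2.889

Resample values: -1.852, -0.677, 2.889, 2.889, -0.746, -0.746, 1.752, -1.852, 2.889.
Maximum = 2.889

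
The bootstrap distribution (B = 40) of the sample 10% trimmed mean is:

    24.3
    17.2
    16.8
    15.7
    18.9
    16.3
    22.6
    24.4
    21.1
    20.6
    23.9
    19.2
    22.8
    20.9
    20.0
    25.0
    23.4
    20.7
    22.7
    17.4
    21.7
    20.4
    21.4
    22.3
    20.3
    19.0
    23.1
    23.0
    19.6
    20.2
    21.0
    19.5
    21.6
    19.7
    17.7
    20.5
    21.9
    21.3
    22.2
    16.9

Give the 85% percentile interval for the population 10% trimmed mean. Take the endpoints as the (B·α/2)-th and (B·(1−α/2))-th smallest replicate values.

Sorted replicates: 15.7, 16.3, 16.8, 16.9, 17.2, 17.4, 17.7, 18.9, 19.0, 19.2, 19.5, 19.6, 19.7, 20.0, 20.2, 20.3, 20.4, 20.5, 20.6, 20.7, 20.9, 21.0, 21.1, 21.3, 21.4, 21.6, 21.7, 21.9, 22.2, 22.3, 22.6, 22.7, 22.8, 23.0, 23.1, 23.4, 23.9, 24.3, 24.4, 25.0
α = 0.15; lower rank = 40 × 0.075 = 3; upper rank = 40 × 0.925 = 37.
The 3rd smallest replicate is 16.8; the 37th is 23.9.

(16.8, 23.9)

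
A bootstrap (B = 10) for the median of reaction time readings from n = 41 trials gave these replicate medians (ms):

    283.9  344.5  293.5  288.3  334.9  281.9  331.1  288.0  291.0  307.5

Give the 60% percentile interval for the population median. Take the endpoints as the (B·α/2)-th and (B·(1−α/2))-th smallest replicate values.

Sorted replicates: 281.9, 283.9, 288.0, 288.3, 291.0, 293.5, 307.5, 331.1, 334.9, 344.5
α = 0.40; lower rank = 10 × 0.200 = 2; upper rank = 10 × 0.800 = 8.
The 2nd smallest replicate is 283.9; the 8th is 331.1.

(283.9, 331.1)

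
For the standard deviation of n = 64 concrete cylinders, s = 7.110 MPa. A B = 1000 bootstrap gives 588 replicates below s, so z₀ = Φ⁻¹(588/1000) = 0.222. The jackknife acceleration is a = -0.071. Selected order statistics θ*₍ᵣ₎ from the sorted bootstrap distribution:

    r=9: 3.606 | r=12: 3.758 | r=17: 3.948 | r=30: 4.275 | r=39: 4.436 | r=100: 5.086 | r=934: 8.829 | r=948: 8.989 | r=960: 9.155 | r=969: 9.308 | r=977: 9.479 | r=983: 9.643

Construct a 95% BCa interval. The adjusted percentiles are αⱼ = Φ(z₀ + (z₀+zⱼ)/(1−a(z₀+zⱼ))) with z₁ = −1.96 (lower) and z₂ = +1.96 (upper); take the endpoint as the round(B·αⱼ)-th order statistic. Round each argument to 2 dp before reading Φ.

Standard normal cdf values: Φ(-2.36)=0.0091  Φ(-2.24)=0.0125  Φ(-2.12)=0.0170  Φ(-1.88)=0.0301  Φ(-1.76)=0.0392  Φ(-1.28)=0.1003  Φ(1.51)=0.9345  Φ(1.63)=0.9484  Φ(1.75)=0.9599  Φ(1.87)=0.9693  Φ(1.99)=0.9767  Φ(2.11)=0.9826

Lower: z₀ + z₁ = 0.222 + (-1.960) = -1.738; 1 − a(z₀+z₁) = 1 − (-0.071)(-1.738) = 0.8766; argument = 0.222 + (-1.738)/0.8766 = -1.7607 → -1.76.
α₁ = Φ(-1.76) = 0.0392; rank = round(1000 × 0.0392) = 39; θ*₍39₎ = 4.436.
Upper: z₀ + z₂ = 2.182; 1 − a(z₀+z₂) = 1.1549; argument = 2.1113 → 2.11; α₂ = 0.9826; rank = 983; θ*₍983₎ = 9.643.

(4.436, 9.643)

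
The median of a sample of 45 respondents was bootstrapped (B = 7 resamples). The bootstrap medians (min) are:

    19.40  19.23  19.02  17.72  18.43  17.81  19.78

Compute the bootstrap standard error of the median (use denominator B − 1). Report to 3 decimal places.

SE* = 0.799

Bootstrap SE is the standard deviation of the 7 replicate medians.
Mean of replicates: (19.40 + 19.23 + 19.02 + 17.72 + 18.43 + 17.81 + 19.78) / 7 = 131.3900 / 7 = 18.7700
Sum of squared deviations: (+0.6300)² + (+0.4600)² + (+0.2500)² + (−1.0500)² + (−0.3400)² + (−0.9600)² + (+1.0100)² = 3.8308
Variance = 3.8308 / 6 = 0.6385
SE* = √0.6385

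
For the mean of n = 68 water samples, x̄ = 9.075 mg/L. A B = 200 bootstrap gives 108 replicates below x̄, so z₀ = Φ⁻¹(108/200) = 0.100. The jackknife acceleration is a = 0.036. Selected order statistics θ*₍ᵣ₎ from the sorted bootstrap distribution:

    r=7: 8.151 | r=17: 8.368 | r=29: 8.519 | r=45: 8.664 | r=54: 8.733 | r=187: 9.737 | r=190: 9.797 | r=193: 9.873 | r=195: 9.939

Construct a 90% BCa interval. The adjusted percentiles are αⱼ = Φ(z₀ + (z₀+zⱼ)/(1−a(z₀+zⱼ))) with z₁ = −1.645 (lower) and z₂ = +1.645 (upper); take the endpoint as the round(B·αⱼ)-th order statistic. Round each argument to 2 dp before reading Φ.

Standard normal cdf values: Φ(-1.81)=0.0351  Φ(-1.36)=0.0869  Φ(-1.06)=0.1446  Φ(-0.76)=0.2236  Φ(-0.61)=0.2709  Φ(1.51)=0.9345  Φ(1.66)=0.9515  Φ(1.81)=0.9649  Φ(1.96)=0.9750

Lower: z₀ + z₁ = 0.100 + (-1.645) = -1.545; 1 − a(z₀+z₁) = 1 − (0.036)(-1.545) = 1.0556; argument = 0.100 + (-1.545)/1.0556 = -1.3636 → -1.36.
α₁ = Φ(-1.36) = 0.0869; rank = round(200 × 0.0869) = 17; θ*₍17₎ = 8.368.
Upper: z₀ + z₂ = 1.745; 1 − a(z₀+z₂) = 0.9372; argument = 1.9620 → 1.96; α₂ = 0.9750; rank = 195; θ*₍195₎ = 9.939.

(8.368, 9.939)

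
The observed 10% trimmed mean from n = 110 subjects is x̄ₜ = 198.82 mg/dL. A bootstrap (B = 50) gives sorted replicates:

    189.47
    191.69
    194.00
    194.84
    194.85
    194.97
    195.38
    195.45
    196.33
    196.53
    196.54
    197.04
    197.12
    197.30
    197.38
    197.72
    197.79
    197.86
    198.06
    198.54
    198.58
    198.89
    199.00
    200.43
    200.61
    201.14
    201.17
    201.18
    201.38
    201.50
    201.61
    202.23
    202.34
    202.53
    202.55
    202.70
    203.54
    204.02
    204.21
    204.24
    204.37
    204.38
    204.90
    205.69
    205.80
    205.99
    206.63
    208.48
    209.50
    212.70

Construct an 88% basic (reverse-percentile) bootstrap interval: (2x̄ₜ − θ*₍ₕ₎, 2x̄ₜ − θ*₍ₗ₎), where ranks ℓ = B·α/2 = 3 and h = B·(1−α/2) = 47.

Percentile endpoints at ranks 3 and 47: θ*₍3₎ = 194.00, θ*₍47₎ = 206.63.
Basic interval reflects these around x̄ₜ:
  lower = 2 × 198.82 − 206.63 = 191.01
  upper = 2 × 198.82 − 194.00 = 203.64

(191.01, 203.64)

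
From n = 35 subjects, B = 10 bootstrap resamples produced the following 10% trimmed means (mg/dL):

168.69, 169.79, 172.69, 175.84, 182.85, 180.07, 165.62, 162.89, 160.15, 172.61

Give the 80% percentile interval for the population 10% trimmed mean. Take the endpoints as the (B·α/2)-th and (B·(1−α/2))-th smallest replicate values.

Sorted replicates: 160.15, 162.89, 165.62, 168.69, 169.79, 172.61, 172.69, 175.84, 180.07, 182.85
α = 0.20; lower rank = 10 × 0.100 = 1; upper rank = 10 × 0.900 = 9.
The 1st smallest replicate is 160.15; the 9th is 180.07.

(160.15, 180.07)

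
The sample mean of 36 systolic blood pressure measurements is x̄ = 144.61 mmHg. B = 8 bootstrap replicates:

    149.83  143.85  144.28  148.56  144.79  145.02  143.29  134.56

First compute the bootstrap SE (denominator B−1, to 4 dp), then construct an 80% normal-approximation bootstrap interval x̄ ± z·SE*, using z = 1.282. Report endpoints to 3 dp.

(138.764, 150.456)

Mean of replicates = 144.2725; sum of squared deviations = 145.5716; SE* = √(145.5716/7) = 4.5603
Margin = 1.282 × 4.5603 = 5.8463
Interval: 144.61 ± 5.8463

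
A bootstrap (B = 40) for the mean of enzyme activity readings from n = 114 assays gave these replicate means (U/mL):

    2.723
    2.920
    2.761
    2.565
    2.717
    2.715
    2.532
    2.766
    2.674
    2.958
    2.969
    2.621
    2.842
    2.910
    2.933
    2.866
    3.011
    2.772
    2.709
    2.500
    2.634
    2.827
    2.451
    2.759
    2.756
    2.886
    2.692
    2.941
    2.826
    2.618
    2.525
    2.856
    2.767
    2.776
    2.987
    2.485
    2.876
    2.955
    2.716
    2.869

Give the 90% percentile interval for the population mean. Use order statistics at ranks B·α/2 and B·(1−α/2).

Sorted replicates: 2.451, 2.485, 2.500, 2.525, 2.532, 2.565, 2.618, 2.621, 2.634, 2.674, 2.692, 2.709, 2.715, 2.716, 2.717, 2.723, 2.756, 2.759, 2.761, 2.766, 2.767, 2.772, 2.776, 2.826, 2.827, 2.842, 2.856, 2.866, 2.869, 2.876, 2.886, 2.910, 2.920, 2.933, 2.941, 2.955, 2.958, 2.969, 2.987, 3.011
α = 0.10; lower rank = 40 × 0.050 = 2; upper rank = 40 × 0.950 = 38.
The 2nd smallest replicate is 2.485; the 38th is 2.969.

(2.485, 2.969)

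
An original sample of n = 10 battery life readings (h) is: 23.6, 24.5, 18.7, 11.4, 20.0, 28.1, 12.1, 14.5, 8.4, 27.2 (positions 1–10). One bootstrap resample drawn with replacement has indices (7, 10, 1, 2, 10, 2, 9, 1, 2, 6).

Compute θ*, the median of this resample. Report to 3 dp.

Resample values: 12.1, 27.2, 23.6, 24.5, 27.2, 24.5, 8.4, 23.6, 24.5, 28.1.
Sorted: 8.4, 12.1, 23.6, 23.6, 24.5, 24.5, 24.5, 27.2, 27.2, 28.1
Median = average of the two middle values = 24.500

θ* = 24.500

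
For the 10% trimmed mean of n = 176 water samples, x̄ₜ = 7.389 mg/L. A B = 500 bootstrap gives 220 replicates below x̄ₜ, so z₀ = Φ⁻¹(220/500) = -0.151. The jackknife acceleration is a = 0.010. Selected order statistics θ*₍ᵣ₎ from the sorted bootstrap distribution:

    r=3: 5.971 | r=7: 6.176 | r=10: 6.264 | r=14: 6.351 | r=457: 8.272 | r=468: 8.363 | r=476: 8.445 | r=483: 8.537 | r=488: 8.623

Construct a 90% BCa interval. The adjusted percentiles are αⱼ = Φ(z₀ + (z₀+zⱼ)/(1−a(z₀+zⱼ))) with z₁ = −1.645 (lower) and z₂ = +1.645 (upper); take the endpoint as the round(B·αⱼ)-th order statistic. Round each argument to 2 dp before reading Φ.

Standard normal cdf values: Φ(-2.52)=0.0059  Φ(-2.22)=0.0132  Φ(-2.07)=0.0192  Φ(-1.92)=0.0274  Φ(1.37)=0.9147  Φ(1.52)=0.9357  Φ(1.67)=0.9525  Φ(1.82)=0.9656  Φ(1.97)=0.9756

Lower: z₀ + z₁ = -0.151 + (-1.645) = -1.796; 1 − a(z₀+z₁) = 1 − (0.010)(-1.796) = 1.0180; argument = -0.151 + (-1.796)/1.0180 = -1.9153 → -1.92.
α₁ = Φ(-1.92) = 0.0274; rank = round(500 × 0.0274) = 14; θ*₍14₎ = 6.351.
Upper: z₀ + z₂ = 1.494; 1 − a(z₀+z₂) = 0.9851; argument = 1.3657 → 1.37; α₂ = 0.9147; rank = 457; θ*₍457₎ = 8.272.

(6.351, 8.272)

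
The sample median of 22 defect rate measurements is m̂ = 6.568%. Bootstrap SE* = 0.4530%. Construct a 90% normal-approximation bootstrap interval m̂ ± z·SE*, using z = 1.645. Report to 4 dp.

(5.8228, 7.3132)

Margin = 1.645 × 0.4530 = 0.74518
Interval: 6.568 ± 0.74518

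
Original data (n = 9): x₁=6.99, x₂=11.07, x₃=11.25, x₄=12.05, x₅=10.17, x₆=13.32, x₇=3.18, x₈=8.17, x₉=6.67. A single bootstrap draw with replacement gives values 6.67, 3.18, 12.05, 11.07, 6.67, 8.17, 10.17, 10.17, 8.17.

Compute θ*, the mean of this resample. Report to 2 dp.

Mean = (6.67 + 3.18 + 12.05 + 11.07 + 6.67 + 8.17 + 10.17 + 10.17 + 8.17) / 9 = 76.320 / 9 = 8.48

θ* = 8.48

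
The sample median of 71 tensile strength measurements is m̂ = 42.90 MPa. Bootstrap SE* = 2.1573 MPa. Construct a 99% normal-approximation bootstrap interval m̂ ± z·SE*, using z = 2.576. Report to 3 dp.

(37.343, 48.457)

Margin = 2.576 × 2.1573 = 5.5572
Interval: 42.90 ± 5.5572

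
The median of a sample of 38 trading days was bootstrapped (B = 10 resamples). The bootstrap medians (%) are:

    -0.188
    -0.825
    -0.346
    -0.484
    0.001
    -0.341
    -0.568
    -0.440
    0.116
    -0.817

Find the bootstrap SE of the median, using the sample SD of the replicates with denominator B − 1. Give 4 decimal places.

Bootstrap SE is the standard deviation of the 10 replicate medians.
Mean of replicates: ((-0.188) + (-0.825) + (-0.346) + (-0.484) + 0.001 + (-0.341) + (-0.568) + (-0.440) + 0.116 + (-0.817)) / 10 = -3.89200 / 10 = -0.38920
Sum of squared deviations: (+0.20120)² + (−0.43580)² + (+0.04320)² + (−0.09480)² + (+0.39020)² + (+0.04820)² + (−0.17880)² + (−0.05080)² + (+0.50520)² + (−0.42780)² = 0.86863
Variance = 0.86863 / 9 = 0.09651
SE* = √0.09651

SE* = 0.3107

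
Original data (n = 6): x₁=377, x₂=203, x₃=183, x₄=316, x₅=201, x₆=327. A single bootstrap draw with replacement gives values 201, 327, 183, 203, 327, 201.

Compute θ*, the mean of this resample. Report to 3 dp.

Mean = (201 + 327 + 183 + 203 + 327 + 201) / 6 = 1442.0 / 6 = 240.333

θ* = 240.333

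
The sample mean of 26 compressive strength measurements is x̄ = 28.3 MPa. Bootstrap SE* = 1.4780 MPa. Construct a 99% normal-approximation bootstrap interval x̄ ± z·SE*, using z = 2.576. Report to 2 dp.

Margin = 2.576 × 1.4780 = 3.807
Interval: 28.3 ± 3.807

(24.49, 32.11)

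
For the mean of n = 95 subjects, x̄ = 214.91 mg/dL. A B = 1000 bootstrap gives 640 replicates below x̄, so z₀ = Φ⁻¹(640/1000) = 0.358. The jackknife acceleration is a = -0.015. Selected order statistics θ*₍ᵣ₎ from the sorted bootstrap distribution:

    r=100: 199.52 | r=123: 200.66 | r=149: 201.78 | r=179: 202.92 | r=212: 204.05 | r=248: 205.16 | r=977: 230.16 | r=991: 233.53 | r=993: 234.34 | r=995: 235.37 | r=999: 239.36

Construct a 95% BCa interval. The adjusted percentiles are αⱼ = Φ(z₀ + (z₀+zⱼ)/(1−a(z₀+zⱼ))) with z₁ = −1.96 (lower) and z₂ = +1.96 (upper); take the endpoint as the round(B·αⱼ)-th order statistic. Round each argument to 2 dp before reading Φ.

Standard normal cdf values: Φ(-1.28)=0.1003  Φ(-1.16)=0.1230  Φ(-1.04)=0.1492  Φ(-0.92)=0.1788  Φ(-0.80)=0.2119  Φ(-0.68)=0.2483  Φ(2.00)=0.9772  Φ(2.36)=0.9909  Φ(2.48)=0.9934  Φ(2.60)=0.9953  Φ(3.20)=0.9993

(199.52, 235.37)

Lower: z₀ + z₁ = 0.358 + (-1.960) = -1.602; 1 − a(z₀+z₁) = 1 − (-0.015)(-1.602) = 0.9760; argument = 0.358 + (-1.602)/0.9760 = -1.2834 → -1.28.
α₁ = Φ(-1.28) = 0.1003; rank = round(1000 × 0.1003) = 100; θ*₍100₎ = 199.52.
Upper: z₀ + z₂ = 2.318; 1 − a(z₀+z₂) = 1.0348; argument = 2.5981 → 2.60; α₂ = 0.9953; rank = 995; θ*₍995₎ = 235.37.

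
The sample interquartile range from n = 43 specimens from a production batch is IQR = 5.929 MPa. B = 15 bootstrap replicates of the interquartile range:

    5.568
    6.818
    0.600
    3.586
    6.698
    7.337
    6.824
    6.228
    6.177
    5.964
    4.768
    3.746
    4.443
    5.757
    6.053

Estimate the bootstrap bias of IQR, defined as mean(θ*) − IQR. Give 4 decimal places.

mean(θ*) = (5.568 + 6.818 + 0.600 + 3.586 + 6.698 + 7.337 + 6.824 + 6.228 + 6.177 + 5.964 + 4.768 + 3.746 + 4.443 + 5.757 + 6.053) / 15 = 5.37113
bias = 5.37113 − 5.929

bias = −0.5579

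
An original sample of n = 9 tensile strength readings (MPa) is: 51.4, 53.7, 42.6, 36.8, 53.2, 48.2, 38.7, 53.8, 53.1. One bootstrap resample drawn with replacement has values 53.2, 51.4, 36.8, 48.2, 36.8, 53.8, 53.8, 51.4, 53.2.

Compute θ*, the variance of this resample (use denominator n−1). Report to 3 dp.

Mean = 48.7333; sum of squared deviations = 390.5600
s² = 390.5600 / 8 = 48.8200

θ* = 48.820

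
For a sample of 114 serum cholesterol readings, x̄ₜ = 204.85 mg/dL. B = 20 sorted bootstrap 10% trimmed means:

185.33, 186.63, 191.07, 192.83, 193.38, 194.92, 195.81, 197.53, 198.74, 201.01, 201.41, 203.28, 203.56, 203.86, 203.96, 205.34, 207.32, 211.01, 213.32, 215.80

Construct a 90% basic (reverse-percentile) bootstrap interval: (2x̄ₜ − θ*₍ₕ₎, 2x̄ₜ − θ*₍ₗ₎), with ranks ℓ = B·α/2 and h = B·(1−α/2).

(196.38, 224.37)

Percentile endpoints at ranks 1 and 19: θ*₍1₎ = 185.33, θ*₍19₎ = 213.32.
Basic interval reflects these around x̄ₜ:
  lower = 2 × 204.85 − 213.32 = 196.38
  upper = 2 × 204.85 − 185.33 = 224.37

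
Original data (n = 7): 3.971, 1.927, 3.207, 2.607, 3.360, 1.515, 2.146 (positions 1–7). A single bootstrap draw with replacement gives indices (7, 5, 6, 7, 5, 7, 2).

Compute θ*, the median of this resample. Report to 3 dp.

θ* = 2.146

Resample values: 2.146, 3.360, 1.515, 2.146, 3.360, 2.146, 1.927.
Sorted: 1.515, 1.927, 2.146, 2.146, 2.146, 3.360, 3.360
Median = middle value = 2.146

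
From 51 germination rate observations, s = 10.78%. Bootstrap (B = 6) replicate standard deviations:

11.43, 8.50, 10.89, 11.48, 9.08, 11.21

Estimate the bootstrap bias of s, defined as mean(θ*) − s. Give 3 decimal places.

bias = −0.348

mean(θ*) = (11.43 + 8.50 + 10.89 + 11.48 + 9.08 + 11.21) / 6 = 10.4317
bias = 10.4317 − 10.78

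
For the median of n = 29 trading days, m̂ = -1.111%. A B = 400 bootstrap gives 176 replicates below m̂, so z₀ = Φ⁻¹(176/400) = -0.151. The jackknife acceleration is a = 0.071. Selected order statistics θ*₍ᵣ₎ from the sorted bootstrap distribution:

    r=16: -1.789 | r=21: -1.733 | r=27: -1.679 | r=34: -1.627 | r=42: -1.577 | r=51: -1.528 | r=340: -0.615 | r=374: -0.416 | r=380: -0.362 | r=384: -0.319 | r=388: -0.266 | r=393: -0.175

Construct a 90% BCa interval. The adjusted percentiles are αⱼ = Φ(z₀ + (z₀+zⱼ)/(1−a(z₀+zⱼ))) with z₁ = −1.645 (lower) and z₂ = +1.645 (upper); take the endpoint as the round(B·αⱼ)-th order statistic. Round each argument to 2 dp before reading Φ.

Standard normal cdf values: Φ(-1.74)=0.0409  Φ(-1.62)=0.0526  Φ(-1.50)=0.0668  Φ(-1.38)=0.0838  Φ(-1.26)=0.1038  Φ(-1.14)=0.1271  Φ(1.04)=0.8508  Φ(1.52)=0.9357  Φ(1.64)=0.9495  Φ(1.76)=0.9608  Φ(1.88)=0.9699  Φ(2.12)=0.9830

Lower: z₀ + z₁ = -0.151 + (-1.645) = -1.796; 1 − a(z₀+z₁) = 1 − (0.071)(-1.796) = 1.1275; argument = -0.151 + (-1.796)/1.1275 = -1.7439 → -1.74.
α₁ = Φ(-1.74) = 0.0409; rank = round(400 × 0.0409) = 16; θ*₍16₎ = -1.789.
Upper: z₀ + z₂ = 1.494; 1 − a(z₀+z₂) = 0.8939; argument = 1.5203 → 1.52; α₂ = 0.9357; rank = 374; θ*₍374₎ = -0.416.

(-1.789, -0.416)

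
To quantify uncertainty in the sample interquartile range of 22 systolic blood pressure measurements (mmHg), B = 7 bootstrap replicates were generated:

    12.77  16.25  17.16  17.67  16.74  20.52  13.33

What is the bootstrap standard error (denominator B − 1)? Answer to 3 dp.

SE* = 2.642

Bootstrap SE is the standard deviation of the 7 replicate interquartile ranges.
Mean of replicates: (12.77 + 16.25 + 17.16 + 17.67 + 16.74 + 20.52 + 13.33) / 7 = 114.4400 / 7 = 16.3486
Sum of squared deviations: (−3.5786)² + (−0.0986)² + (+0.8114)² + (+1.3214)² + (+0.3914)² + (+4.1714)² + (−3.0186)² = 41.8863
Variance = 41.8863 / 6 = 6.9810
SE* = √6.9810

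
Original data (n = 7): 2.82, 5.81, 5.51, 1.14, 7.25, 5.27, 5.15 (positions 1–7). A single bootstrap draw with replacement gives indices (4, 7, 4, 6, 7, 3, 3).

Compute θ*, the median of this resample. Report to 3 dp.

Resample values: 1.14, 5.15, 1.14, 5.27, 5.15, 5.51, 5.51.
Sorted: 1.14, 1.14, 5.15, 5.15, 5.27, 5.51, 5.51
Median = middle value = 5.150

θ* = 5.150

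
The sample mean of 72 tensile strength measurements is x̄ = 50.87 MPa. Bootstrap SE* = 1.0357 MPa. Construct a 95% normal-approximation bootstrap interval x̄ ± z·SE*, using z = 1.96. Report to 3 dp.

(48.840, 52.900)

Margin = 1.96 × 1.0357 = 2.0300
Interval: 50.87 ± 2.0300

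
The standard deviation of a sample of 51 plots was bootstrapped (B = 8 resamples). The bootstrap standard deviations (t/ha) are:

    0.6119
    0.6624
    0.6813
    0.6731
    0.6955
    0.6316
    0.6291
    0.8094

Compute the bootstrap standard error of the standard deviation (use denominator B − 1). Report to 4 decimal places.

SE* = 0.0617

Bootstrap SE is the standard deviation of the 8 replicate standard deviations.
Mean of replicates: (0.6119 + 0.6624 + 0.6813 + 0.6731 + 0.6955 + 0.6316 + 0.6291 + 0.8094) / 8 = 5.39430 / 8 = 0.67429
Sum of squared deviations: (−0.06239)² + (−0.01189)² + (+0.00701)² + (−0.00119)² + (+0.02121)² + (−0.04269)² + (−0.04519)² + (+0.13511)² = 0.02665
Variance = 0.02665 / 7 = 0.00381
SE* = √0.00381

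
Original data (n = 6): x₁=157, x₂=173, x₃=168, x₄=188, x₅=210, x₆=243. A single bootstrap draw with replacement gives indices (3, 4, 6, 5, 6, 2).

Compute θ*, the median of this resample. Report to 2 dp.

θ* = 199.00

Resample values: 168, 188, 243, 210, 243, 173.
Sorted: 168, 173, 188, 210, 243, 243
Median = average of the two middle values = 199.00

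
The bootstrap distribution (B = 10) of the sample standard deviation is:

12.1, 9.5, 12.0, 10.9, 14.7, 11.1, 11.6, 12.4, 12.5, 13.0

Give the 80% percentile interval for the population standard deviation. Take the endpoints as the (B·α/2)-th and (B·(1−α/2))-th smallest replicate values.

(9.5, 13.0)

Sorted replicates: 9.5, 10.9, 11.1, 11.6, 12.0, 12.1, 12.4, 12.5, 13.0, 14.7
α = 0.20; lower rank = 10 × 0.100 = 1; upper rank = 10 × 0.900 = 9.
The 1st smallest replicate is 9.5; the 9th is 13.0.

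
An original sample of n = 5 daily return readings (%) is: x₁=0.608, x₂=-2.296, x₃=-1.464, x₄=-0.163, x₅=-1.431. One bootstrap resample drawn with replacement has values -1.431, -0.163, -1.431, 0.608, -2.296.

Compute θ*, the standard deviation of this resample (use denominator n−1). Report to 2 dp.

Mean = -0.9426; sum of squared deviations = 5.3209
s² = 5.3209 / 4 = 1.3302
s = √1.3302 = 1.15

θ* = 1.15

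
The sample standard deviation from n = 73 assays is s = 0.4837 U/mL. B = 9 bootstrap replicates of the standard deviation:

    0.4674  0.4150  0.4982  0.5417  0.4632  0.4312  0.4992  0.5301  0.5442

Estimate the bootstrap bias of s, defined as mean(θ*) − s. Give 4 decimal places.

mean(θ*) = (0.4674 + 0.4150 + 0.4982 + 0.5417 + 0.4632 + 0.4312 + 0.4992 + 0.5301 + 0.5442) / 9 = 0.48780
bias = 0.48780 − 0.4837

bias = +0.0041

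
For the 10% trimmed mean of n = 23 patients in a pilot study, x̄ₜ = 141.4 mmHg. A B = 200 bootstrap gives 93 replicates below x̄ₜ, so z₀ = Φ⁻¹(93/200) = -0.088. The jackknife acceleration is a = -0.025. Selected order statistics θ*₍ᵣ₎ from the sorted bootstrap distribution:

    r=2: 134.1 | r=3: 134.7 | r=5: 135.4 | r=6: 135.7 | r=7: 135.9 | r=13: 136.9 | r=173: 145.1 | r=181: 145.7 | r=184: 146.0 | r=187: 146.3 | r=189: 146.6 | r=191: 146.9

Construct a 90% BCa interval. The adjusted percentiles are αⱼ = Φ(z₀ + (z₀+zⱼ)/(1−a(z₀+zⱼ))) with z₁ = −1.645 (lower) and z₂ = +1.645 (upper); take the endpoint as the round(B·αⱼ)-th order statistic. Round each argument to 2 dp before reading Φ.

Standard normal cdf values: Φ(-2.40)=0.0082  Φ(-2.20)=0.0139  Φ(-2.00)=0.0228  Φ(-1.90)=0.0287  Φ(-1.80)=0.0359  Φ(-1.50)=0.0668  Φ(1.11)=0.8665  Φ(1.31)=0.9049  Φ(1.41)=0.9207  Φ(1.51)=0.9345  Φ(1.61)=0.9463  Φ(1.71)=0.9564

(135.7, 146.0)

Lower: z₀ + z₁ = -0.088 + (-1.645) = -1.733; 1 − a(z₀+z₁) = 1 − (-0.025)(-1.733) = 0.9567; argument = -0.088 + (-1.733)/0.9567 = -1.8995 → -1.90.
α₁ = Φ(-1.90) = 0.0287; rank = round(200 × 0.0287) = 6; θ*₍6₎ = 135.7.
Upper: z₀ + z₂ = 1.557; 1 − a(z₀+z₂) = 1.0389; argument = 1.4107 → 1.41; α₂ = 0.9207; rank = 184; θ*₍184₎ = 146.0.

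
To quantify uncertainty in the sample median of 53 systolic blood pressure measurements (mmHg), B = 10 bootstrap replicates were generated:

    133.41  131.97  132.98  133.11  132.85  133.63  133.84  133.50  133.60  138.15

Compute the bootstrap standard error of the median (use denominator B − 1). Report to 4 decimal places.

Bootstrap SE is the standard deviation of the 10 replicate medians.
Mean of replicates: (133.41 + 131.97 + 132.98 + 133.11 + 132.85 + 133.63 + 133.84 + 133.50 + 133.60 + 138.15) / 10 = 1337.04000 / 10 = 133.70400
Sum of squared deviations: (−0.29400)² + (−1.73400)² + (−0.72400)² + (−0.59400)² + (−0.85400)² + (−0.07400)² + (+0.13600)² + (−0.20400)² + (−0.10400)² + (+4.44600)² = 24.54284
Variance = 24.54284 / 9 = 2.72698
SE* = √2.72698

SE* = 1.6514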